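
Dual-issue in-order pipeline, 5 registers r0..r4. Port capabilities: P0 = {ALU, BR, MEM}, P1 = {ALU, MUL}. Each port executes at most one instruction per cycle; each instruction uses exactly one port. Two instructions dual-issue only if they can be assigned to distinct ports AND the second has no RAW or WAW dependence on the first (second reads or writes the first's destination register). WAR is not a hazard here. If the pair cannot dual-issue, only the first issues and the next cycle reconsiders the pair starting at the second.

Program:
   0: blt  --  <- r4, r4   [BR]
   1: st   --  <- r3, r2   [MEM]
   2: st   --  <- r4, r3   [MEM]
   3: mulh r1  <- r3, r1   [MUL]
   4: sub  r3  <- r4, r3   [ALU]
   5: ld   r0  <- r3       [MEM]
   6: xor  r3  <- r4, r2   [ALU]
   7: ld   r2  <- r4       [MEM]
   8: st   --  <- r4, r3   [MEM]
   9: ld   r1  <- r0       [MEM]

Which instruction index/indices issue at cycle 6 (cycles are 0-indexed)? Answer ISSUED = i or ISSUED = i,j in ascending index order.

ISSUED = 8

t=0 i0:blt.BR ; no-port BR/MEM
t=1 i1:st.MEM ; no-port MEM/MEM
t=2 i2&i3:st.MEM/mulh.MUL ; pair
t=3 i4:sub.ALU ; RAW r3
t=4 i5&i6:ld.MEM/xor.ALU ; pair
t=5 i7:ld.MEM ; no-port MEM/MEM
t=6 i8:st.MEM ; no-port MEM/MEM
t=7 i9:ld.MEM ; tail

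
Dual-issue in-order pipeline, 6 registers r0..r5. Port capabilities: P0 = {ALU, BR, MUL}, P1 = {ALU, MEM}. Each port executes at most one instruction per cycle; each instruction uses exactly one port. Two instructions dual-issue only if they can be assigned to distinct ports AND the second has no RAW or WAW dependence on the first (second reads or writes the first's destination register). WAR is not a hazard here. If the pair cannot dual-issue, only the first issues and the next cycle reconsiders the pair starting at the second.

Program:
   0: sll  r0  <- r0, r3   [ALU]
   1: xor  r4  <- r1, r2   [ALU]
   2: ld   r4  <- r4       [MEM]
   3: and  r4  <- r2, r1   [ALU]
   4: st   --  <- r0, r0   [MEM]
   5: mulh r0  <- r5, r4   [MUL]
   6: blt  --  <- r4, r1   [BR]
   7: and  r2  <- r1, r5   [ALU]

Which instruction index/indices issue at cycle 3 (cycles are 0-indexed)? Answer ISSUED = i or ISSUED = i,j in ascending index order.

ISSUED = 5

#0 head=0: sll+xor i0&i1 pair
#1 head=2: ld i2 WAW r4
#2 head=3: and+st i3&i4 pair
#3 head=5: mulh i5 no-port MUL/BR
#4 head=6: blt+and i6&i7 pair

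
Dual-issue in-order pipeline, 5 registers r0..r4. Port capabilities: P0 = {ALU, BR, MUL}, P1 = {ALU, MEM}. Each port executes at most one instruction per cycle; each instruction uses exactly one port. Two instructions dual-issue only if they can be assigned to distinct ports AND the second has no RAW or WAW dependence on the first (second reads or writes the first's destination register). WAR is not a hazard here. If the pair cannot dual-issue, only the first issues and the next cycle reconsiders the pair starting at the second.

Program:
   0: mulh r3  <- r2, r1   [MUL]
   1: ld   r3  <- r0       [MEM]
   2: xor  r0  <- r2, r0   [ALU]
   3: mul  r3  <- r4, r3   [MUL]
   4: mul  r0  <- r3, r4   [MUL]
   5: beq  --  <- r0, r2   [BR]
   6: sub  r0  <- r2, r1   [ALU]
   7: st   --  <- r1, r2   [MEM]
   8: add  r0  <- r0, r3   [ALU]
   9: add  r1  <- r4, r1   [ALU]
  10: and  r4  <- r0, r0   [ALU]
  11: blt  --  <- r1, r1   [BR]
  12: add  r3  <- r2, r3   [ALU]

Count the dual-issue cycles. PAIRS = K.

[0] i0  mulh  -- WAW r3
[1] i1/i2  ld+xor  -- pair
[2] i3  mul  -- no-port MUL/MUL
[3] i4  mul  -- no-port MUL/BR
[4] i5/i6  beq+sub  -- pair
[5] i7/i8  st+add  -- pair
[6] i9/i10  add+and  -- pair
[7] i11/i12  blt+add  -- pair

PAIRS = 5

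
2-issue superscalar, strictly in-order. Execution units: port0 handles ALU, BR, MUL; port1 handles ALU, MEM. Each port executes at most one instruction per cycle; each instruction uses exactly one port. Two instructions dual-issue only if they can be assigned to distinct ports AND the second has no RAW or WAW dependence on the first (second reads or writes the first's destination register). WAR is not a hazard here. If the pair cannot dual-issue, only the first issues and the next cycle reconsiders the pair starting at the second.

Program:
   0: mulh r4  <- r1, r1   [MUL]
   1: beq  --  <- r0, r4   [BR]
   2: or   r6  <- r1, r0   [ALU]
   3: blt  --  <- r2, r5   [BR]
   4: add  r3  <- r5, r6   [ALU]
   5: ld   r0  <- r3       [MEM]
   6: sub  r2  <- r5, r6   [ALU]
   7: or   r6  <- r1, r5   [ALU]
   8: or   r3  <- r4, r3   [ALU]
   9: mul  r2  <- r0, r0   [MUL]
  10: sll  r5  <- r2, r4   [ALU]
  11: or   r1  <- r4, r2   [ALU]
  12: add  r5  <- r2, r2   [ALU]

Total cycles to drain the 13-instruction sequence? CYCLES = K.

#0 head=0: mulh i0 no-port MUL/BR
#1 head=1: beq+or i1,i2 2-wide
#2 head=3: blt+add i3,i4 2-wide
#3 head=5: ld+sub i5,i6 2-wide
#4 head=7: or+or i7,i8 2-wide
#5 head=9: mul i9 RAW r2
#6 head=10: sll+or i10,i11 2-wide
#7 head=12: add i12 tail

CYCLES = 8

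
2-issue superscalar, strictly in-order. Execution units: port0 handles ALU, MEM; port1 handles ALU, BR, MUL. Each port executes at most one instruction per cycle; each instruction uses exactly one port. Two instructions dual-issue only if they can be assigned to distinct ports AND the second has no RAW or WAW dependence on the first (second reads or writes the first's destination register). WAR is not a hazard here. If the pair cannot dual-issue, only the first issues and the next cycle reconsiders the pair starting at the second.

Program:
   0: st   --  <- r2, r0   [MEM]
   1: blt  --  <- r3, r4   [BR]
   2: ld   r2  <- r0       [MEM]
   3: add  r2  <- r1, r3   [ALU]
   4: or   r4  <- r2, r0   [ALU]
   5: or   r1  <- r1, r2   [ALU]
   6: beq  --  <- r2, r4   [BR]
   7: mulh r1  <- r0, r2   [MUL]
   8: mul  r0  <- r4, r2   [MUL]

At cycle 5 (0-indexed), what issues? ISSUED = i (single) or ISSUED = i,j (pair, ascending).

ISSUED = 7

  cy0 -> i0/i1 (st.MEM/blt.BR) dual
  cy1 -> i2 (ld.MEM) WAW r2
  cy2 -> i3 (add.ALU) RAW r2
  cy3 -> i4/i5 (or.ALU/or.ALU) dual
  cy4 -> i6 (beq.BR) no-port BR/MUL
  cy5 -> i7 (mulh.MUL) no-port MUL/MUL
  cy6 -> i8 (mul.MUL) tail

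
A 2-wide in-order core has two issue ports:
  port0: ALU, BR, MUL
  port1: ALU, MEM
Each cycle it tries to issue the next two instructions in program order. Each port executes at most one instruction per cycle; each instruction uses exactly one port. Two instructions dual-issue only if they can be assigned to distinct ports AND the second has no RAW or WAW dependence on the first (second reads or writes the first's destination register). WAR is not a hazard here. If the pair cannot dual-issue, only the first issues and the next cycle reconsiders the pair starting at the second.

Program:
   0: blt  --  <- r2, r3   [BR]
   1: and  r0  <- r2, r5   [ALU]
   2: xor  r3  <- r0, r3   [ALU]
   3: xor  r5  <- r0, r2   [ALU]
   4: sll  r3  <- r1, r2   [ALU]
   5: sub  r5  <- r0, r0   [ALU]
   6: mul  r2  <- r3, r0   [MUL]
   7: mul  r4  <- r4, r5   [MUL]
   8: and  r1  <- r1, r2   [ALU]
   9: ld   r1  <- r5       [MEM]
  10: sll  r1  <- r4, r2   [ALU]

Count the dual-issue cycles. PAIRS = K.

PAIRS = 4

[0] i0+i1  blt.BR;and.ALU  -- 2-wide
[1] i2+i3  xor.ALU;xor.ALU  -- 2-wide
[2] i4+i5  sll.ALU;sub.ALU  -- 2-wide
[3] i6  mul.MUL  -- no-port MUL/MUL
[4] i7+i8  mul.MUL;and.ALU  -- 2-wide
[5] i9  ld.MEM  -- WAW r1
[6] i10  sll.ALU  -- tail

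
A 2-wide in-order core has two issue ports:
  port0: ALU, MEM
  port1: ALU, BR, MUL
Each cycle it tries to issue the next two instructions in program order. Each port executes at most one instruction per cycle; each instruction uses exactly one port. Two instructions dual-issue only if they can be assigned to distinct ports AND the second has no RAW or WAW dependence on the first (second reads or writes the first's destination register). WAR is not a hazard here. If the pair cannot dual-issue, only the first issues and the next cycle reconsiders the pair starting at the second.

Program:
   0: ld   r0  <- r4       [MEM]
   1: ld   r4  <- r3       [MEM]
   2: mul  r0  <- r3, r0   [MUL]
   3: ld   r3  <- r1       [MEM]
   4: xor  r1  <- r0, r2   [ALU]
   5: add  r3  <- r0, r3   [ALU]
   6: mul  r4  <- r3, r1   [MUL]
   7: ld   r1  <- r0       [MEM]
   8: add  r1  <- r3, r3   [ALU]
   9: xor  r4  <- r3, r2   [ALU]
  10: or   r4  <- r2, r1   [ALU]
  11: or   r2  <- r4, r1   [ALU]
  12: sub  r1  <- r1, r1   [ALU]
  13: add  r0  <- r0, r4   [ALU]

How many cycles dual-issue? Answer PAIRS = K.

  cy0 -> i0 (ld) no-port MEM/MEM
  cy1 -> i1+i2 (ld;mul) 2-wide
  cy2 -> i3+i4 (ld;xor) 2-wide
  cy3 -> i5 (add) RAW r3
  cy4 -> i6+i7 (mul;ld) 2-wide
  cy5 -> i8+i9 (add;xor) 2-wide
  cy6 -> i10 (or) RAW r4
  cy7 -> i11+i12 (or;sub) 2-wide
  cy8 -> i13 (add) tail

PAIRS = 5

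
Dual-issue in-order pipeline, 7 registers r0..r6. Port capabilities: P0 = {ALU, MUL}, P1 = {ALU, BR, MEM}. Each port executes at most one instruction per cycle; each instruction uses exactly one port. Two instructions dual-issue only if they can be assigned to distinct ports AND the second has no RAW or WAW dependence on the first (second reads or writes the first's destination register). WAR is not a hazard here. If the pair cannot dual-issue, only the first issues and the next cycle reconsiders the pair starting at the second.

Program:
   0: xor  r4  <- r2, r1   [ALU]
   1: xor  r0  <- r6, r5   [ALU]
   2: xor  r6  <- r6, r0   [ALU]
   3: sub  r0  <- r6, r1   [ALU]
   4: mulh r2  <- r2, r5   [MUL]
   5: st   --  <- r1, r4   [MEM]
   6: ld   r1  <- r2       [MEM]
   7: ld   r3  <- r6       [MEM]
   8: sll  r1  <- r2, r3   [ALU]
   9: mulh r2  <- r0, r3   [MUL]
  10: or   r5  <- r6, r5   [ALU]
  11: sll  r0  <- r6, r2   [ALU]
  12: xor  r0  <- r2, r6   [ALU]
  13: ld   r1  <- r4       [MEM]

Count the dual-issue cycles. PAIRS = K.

PAIRS = 5

c0: i0,i1 xor.ALU/xor.ALU  2-wide
c1: i2 xor.ALU  RAW r6
c2: i3,i4 sub.ALU/mulh.MUL  2-wide
c3: i5 st.MEM  no-port MEM/MEM
c4: i6 ld.MEM  no-port MEM/MEM
c5: i7 ld.MEM  RAW r3
c6: i8,i9 sll.ALU/mulh.MUL  2-wide
c7: i10,i11 or.ALU/sll.ALU  2-wide
c8: i12,i13 xor.ALU/ld.MEM  2-wide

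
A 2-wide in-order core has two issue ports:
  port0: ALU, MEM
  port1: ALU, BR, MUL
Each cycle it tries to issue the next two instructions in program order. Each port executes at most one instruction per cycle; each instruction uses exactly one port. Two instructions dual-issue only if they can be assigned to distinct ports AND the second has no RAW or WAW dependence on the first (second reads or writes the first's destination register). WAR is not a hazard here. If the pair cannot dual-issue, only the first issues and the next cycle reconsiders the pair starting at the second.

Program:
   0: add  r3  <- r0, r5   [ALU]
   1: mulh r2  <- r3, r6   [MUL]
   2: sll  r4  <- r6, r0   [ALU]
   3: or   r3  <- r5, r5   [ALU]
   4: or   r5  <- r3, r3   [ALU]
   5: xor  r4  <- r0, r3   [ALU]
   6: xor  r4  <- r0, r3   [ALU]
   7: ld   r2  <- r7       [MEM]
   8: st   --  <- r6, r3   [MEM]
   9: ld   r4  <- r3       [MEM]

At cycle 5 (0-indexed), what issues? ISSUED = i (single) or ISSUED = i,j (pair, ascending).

ISSUED = 8

c0: i0 add.ALU  RAW r3
c1: i1+i2 mulh.MUL/sll.ALU  2-wide
c2: i3 or.ALU  RAW r3
c3: i4+i5 or.ALU/xor.ALU  2-wide
c4: i6+i7 xor.ALU/ld.MEM  2-wide
c5: i8 st.MEM  no-port MEM/MEM
c6: i9 ld.MEM  tail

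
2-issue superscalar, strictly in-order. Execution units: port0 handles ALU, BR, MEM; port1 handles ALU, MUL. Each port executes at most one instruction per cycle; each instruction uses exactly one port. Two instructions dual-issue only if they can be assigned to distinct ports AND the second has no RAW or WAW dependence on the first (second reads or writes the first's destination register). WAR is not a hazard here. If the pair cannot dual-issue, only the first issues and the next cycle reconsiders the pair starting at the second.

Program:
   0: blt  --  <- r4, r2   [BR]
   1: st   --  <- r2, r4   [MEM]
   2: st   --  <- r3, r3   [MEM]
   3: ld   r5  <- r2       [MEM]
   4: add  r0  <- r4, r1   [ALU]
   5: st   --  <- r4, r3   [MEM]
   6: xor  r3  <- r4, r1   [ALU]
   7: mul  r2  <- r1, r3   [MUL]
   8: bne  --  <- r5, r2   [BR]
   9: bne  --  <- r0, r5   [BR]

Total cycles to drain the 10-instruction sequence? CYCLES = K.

#0 head=0: blt i0 no-port BR/MEM
#1 head=1: st i1 no-port MEM/MEM
#2 head=2: st i2 no-port MEM/MEM
#3 head=3: ld+add i3+i4 2-wide
#4 head=5: st+xor i5+i6 2-wide
#5 head=7: mul i7 RAW r2
#6 head=8: bne i8 no-port BR/BR
#7 head=9: bne i9 tail

CYCLES = 8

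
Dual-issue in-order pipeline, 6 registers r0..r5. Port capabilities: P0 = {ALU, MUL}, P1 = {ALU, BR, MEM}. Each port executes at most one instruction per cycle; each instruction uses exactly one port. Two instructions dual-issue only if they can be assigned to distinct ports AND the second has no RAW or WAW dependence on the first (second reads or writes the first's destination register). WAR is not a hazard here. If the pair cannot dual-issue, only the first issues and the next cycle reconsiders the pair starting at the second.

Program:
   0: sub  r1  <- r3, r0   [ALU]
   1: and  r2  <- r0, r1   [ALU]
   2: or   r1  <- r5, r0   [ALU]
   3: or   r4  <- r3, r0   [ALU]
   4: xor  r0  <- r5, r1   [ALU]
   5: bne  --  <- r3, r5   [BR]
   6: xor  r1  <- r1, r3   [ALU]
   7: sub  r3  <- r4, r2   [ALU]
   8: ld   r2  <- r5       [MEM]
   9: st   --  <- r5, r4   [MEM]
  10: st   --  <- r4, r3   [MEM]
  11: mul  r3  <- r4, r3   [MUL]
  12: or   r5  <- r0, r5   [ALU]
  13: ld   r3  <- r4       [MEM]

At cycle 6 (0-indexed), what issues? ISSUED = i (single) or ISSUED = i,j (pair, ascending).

ISSUED = 10,11

c0: i0 sub.ALU  RAW r1
c1: i1,i2 and.ALU;or.ALU  pair
c2: i3,i4 or.ALU;xor.ALU  pair
c3: i5,i6 bne.BR;xor.ALU  pair
c4: i7,i8 sub.ALU;ld.MEM  pair
c5: i9 st.MEM  no-port MEM/MEM
c6: i10,i11 st.MEM;mul.MUL  pair
c7: i12,i13 or.ALU;ld.MEM  pair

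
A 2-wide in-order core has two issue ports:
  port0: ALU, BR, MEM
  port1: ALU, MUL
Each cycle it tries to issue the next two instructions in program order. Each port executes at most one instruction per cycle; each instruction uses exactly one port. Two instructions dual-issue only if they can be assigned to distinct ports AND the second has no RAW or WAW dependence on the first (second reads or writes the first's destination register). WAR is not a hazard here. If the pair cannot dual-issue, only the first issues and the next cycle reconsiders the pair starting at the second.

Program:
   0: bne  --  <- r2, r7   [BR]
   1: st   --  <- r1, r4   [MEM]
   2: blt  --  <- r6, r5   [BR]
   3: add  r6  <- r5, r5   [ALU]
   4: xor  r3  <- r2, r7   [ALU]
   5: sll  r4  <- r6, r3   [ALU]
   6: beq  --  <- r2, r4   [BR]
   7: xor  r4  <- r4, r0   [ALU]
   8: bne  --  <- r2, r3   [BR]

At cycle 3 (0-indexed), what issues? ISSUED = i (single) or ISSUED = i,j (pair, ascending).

ISSUED = 4

0. bne @i0  | no-port BR/MEM
1. st @i1  | no-port MEM/BR
2. blt/add @i2,i3  | dual
3. xor @i4  | RAW r3
4. sll @i5  | RAW r4
5. beq/xor @i6,i7  | dual
6. bne @i8  | tail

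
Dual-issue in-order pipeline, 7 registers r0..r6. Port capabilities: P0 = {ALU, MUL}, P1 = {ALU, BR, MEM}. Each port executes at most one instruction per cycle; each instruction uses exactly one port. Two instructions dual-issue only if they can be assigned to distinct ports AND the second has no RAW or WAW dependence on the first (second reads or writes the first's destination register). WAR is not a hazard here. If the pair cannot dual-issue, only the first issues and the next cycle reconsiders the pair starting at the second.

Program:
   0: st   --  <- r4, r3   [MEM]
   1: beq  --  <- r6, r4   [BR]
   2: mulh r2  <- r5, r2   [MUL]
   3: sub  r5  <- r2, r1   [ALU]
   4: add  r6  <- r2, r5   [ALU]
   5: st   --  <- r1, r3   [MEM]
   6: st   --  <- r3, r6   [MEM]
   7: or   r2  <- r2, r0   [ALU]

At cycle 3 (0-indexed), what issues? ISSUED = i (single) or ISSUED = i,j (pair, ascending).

ISSUED = 4,5

t=0 i0:st.MEM ; no-port MEM/BR
t=1 i1+i2:beq.BR mulh.MUL ; pair
t=2 i3:sub.ALU ; RAW r5
t=3 i4+i5:add.ALU st.MEM ; pair
t=4 i6+i7:st.MEM or.ALU ; pair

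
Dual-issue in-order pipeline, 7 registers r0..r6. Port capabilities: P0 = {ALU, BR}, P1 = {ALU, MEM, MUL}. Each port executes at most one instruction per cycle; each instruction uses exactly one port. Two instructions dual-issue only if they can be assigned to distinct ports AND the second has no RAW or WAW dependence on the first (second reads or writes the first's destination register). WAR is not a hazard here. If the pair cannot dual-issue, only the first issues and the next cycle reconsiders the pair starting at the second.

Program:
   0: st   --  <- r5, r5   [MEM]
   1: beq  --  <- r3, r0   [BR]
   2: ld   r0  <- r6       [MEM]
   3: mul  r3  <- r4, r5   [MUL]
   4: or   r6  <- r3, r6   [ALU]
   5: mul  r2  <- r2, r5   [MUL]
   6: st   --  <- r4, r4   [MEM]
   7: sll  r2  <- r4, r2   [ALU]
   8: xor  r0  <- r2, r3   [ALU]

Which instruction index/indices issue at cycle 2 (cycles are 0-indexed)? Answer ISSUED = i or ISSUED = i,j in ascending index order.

#0 head=0: st.MEM+beq.BR i0+i1 2-wide
#1 head=2: ld.MEM i2 no-port MEM/MUL
#2 head=3: mul.MUL i3 RAW r3
#3 head=4: or.ALU+mul.MUL i4+i5 2-wide
#4 head=6: st.MEM+sll.ALU i6+i7 2-wide
#5 head=8: xor.ALU i8 tail

ISSUED = 3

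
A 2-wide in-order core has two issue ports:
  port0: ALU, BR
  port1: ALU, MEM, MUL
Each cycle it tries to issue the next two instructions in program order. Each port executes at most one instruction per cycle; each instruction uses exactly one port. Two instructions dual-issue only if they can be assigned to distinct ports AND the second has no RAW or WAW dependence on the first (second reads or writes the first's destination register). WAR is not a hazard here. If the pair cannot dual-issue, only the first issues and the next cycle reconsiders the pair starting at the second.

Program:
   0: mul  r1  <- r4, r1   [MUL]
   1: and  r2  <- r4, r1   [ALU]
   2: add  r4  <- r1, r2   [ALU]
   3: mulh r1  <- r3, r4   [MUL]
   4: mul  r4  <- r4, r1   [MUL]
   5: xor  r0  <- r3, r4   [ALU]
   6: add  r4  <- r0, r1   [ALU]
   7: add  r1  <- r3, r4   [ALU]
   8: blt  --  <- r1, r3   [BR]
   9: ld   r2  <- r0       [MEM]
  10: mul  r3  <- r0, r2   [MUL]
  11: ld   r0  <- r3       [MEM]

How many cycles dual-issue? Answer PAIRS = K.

PAIRS = 1

0. mul.MUL @i0  | RAW r1
1. and.ALU @i1  | RAW r2
2. add.ALU @i2  | RAW r4
3. mulh.MUL @i3  | no-port MUL/MUL
4. mul.MUL @i4  | RAW r4
5. xor.ALU @i5  | RAW r0
6. add.ALU @i6  | RAW r4
7. add.ALU @i7  | RAW r1
8. blt.BR;ld.MEM @i8&i9  | dual
9. mul.MUL @i10  | no-port MUL/MEM
10. ld.MEM @i11  | tail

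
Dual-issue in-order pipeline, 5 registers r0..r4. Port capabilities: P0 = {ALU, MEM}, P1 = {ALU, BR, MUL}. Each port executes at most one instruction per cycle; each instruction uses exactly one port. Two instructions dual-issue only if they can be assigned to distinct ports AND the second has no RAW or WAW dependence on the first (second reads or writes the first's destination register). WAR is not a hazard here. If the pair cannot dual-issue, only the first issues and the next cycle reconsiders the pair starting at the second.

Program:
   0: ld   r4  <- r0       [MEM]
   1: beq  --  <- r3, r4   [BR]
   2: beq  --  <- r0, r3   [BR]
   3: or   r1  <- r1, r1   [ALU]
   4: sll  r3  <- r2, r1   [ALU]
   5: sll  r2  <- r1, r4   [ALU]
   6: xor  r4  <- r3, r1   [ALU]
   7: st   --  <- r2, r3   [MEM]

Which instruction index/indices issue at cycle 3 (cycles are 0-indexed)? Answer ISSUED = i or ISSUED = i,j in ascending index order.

t=0 i0:ld ; RAW r4
t=1 i1:beq ; no-port BR/BR
t=2 i2+i3:beq;or ; pair
t=3 i4+i5:sll;sll ; pair
t=4 i6+i7:xor;st ; pair

ISSUED = 4,5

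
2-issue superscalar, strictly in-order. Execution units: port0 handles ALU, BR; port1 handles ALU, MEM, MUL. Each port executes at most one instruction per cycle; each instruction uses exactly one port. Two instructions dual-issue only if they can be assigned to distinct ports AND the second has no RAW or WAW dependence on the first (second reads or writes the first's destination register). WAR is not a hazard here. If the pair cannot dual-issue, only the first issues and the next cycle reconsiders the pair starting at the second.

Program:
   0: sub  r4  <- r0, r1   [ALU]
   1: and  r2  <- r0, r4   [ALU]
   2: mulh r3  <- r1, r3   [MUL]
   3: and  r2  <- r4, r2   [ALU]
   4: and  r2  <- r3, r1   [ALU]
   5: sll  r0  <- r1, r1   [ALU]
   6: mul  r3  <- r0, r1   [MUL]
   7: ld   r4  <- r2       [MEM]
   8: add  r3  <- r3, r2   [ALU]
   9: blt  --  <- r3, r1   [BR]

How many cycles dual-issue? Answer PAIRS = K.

PAIRS = 3

t=0 i0:sub.ALU ; RAW r4
t=1 i1,i2:and.ALU+mulh.MUL ; dual
t=2 i3:and.ALU ; WAW r2
t=3 i4,i5:and.ALU+sll.ALU ; dual
t=4 i6:mul.MUL ; no-port MUL/MEM
t=5 i7,i8:ld.MEM+add.ALU ; dual
t=6 i9:blt.BR ; tail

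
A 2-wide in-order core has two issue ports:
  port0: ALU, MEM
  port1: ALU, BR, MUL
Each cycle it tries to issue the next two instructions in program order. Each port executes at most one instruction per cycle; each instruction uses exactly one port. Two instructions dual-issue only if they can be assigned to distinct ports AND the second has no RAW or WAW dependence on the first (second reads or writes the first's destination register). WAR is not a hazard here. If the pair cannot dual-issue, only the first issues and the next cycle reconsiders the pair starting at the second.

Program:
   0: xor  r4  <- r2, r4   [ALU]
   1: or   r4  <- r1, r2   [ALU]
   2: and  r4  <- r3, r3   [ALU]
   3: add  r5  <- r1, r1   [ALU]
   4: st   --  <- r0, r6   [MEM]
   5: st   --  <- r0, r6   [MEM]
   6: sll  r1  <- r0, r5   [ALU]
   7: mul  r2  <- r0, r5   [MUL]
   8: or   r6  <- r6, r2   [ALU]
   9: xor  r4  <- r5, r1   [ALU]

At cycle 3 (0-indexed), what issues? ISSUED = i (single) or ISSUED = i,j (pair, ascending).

ISSUED = 4

  cy0 -> i0 (xor) WAW r4
  cy1 -> i1 (or) WAW r4
  cy2 -> i2&i3 (and+add) dual
  cy3 -> i4 (st) no-port MEM/MEM
  cy4 -> i5&i6 (st+sll) dual
  cy5 -> i7 (mul) RAW r2
  cy6 -> i8&i9 (or+xor) dual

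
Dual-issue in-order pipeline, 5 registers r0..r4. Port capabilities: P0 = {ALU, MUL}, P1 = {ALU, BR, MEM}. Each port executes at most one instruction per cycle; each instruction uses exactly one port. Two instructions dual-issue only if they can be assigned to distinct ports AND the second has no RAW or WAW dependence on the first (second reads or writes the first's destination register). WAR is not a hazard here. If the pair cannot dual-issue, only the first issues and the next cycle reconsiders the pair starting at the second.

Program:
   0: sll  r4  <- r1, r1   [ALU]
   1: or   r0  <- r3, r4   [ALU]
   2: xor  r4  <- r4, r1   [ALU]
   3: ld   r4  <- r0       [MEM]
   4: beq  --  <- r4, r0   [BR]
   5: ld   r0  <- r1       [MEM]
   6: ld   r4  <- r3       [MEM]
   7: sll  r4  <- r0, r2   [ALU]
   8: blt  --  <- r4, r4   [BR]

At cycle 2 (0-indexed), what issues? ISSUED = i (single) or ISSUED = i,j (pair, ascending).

  cy0 -> i0 (sll) RAW r4
  cy1 -> i1/i2 (or/xor) dual
  cy2 -> i3 (ld) no-port MEM/BR
  cy3 -> i4 (beq) no-port BR/MEM
  cy4 -> i5 (ld) no-port MEM/MEM
  cy5 -> i6 (ld) WAW r4
  cy6 -> i7 (sll) RAW r4
  cy7 -> i8 (blt) tail

ISSUED = 3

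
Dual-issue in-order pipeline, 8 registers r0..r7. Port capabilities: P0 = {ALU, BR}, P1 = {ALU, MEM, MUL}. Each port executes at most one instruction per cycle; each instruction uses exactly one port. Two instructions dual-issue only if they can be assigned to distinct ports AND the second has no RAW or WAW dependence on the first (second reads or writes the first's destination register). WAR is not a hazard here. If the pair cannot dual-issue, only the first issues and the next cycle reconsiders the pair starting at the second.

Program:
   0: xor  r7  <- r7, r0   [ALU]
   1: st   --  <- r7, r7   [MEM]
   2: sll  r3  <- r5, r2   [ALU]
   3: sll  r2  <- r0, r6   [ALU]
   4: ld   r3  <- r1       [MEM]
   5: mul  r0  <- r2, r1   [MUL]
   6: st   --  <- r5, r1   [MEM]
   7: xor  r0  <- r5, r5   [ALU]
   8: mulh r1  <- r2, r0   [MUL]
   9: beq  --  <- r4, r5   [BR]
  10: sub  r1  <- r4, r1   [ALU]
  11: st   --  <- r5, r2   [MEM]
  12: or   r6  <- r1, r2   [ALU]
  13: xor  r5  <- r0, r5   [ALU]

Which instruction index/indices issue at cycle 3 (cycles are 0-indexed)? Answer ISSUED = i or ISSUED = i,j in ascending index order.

t=0 i0:xor.ALU ; RAW r7
t=1 i1,i2:st.MEM+sll.ALU ; pair
t=2 i3,i4:sll.ALU+ld.MEM ; pair
t=3 i5:mul.MUL ; no-port MUL/MEM
t=4 i6,i7:st.MEM+xor.ALU ; pair
t=5 i8,i9:mulh.MUL+beq.BR ; pair
t=6 i10,i11:sub.ALU+st.MEM ; pair
t=7 i12,i13:or.ALU+xor.ALU ; pair

ISSUED = 5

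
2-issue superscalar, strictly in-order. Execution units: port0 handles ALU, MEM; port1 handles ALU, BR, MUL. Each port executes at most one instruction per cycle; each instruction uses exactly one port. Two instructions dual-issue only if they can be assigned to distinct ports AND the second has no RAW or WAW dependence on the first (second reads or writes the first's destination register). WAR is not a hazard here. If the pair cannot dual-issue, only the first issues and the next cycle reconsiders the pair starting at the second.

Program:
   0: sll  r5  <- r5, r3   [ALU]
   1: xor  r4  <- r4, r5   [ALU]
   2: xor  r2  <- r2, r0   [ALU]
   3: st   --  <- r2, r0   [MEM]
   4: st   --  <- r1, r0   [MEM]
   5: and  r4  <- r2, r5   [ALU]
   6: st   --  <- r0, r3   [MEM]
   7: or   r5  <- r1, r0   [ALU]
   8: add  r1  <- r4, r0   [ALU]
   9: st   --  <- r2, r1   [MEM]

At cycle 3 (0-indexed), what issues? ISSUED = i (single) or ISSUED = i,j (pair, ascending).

0. sll.ALU @i0  | RAW r5
1. xor.ALU xor.ALU @i1/i2  | 2-wide
2. st.MEM @i3  | no-port MEM/MEM
3. st.MEM and.ALU @i4/i5  | 2-wide
4. st.MEM or.ALU @i6/i7  | 2-wide
5. add.ALU @i8  | RAW r1
6. st.MEM @i9  | tail

ISSUED = 4,5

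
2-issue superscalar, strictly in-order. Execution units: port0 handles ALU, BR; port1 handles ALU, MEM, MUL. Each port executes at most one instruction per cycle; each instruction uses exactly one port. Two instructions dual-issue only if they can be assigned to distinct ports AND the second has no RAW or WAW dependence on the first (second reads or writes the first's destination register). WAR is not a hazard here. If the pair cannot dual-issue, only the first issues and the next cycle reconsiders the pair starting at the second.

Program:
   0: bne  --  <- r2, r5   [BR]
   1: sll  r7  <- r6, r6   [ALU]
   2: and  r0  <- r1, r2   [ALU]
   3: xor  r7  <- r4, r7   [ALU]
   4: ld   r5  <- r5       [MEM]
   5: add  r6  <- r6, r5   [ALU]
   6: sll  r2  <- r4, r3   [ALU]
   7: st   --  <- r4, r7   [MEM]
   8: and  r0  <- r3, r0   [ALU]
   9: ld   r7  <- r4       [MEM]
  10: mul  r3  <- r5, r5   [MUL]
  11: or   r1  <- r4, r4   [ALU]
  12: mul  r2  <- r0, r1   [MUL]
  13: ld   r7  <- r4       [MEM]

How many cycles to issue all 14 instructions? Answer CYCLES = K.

  cy0 -> i0+i1 (bne.BR/sll.ALU) pair
  cy1 -> i2+i3 (and.ALU/xor.ALU) pair
  cy2 -> i4 (ld.MEM) RAW r5
  cy3 -> i5+i6 (add.ALU/sll.ALU) pair
  cy4 -> i7+i8 (st.MEM/and.ALU) pair
  cy5 -> i9 (ld.MEM) no-port MEM/MUL
  cy6 -> i10+i11 (mul.MUL/or.ALU) pair
  cy7 -> i12 (mul.MUL) no-port MUL/MEM
  cy8 -> i13 (ld.MEM) tail

CYCLES = 9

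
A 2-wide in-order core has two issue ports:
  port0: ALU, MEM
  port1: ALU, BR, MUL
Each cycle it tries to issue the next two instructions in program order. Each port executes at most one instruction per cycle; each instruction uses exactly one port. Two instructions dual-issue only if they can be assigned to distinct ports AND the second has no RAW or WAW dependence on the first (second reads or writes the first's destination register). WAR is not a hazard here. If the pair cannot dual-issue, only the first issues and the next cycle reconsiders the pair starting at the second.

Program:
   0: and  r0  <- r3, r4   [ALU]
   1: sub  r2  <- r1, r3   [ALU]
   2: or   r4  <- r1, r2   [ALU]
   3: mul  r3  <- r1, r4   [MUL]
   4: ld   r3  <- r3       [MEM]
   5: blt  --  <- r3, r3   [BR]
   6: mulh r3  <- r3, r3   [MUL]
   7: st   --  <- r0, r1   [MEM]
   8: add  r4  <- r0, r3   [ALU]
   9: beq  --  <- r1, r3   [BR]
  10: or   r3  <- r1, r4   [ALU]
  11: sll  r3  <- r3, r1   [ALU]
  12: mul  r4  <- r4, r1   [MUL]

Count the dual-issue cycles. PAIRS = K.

PAIRS = 4

  cy0 -> i0,i1 (and.ALU sub.ALU) 2-wide
  cy1 -> i2 (or.ALU) RAW r4
  cy2 -> i3 (mul.MUL) RAW+WAW r3
  cy3 -> i4 (ld.MEM) RAW r3
  cy4 -> i5 (blt.BR) no-port BR/MUL
  cy5 -> i6,i7 (mulh.MUL st.MEM) 2-wide
  cy6 -> i8,i9 (add.ALU beq.BR) 2-wide
  cy7 -> i10 (or.ALU) RAW+WAW r3
  cy8 -> i11,i12 (sll.ALU mul.MUL) 2-wide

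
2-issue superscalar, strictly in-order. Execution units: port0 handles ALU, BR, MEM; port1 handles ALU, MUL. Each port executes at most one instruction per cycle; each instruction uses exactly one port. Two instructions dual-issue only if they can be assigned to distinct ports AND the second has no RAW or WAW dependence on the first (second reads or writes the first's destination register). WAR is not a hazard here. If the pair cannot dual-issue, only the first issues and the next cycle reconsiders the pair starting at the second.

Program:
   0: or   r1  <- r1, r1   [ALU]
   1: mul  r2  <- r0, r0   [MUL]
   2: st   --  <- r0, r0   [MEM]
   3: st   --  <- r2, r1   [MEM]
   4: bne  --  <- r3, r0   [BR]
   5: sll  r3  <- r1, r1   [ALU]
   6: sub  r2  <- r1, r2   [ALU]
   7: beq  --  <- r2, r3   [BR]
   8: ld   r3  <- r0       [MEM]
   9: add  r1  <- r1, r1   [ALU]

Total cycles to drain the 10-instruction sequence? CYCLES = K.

t=0 i0&i1:or.ALU+mul.MUL ; 2-wide
t=1 i2:st.MEM ; no-port MEM/MEM
t=2 i3:st.MEM ; no-port MEM/BR
t=3 i4&i5:bne.BR+sll.ALU ; 2-wide
t=4 i6:sub.ALU ; RAW r2
t=5 i7:beq.BR ; no-port BR/MEM
t=6 i8&i9:ld.MEM+add.ALU ; 2-wide

CYCLES = 7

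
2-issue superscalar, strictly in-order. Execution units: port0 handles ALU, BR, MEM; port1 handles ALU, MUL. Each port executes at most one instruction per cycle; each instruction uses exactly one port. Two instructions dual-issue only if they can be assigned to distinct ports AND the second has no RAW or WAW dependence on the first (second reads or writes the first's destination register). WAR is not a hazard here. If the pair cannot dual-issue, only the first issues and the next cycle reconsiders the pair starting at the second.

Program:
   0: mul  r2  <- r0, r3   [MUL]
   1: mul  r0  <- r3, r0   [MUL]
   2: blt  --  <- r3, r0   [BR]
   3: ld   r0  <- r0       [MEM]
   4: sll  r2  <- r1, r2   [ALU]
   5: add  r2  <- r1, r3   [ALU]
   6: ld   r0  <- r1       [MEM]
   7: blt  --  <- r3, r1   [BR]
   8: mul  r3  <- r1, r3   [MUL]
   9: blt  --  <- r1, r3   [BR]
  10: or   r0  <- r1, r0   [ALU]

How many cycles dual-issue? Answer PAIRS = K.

#0 head=0: mul.MUL i0 no-port MUL/MUL
#1 head=1: mul.MUL i1 RAW r0
#2 head=2: blt.BR i2 no-port BR/MEM
#3 head=3: ld.MEM;sll.ALU i3+i4 2-wide
#4 head=5: add.ALU;ld.MEM i5+i6 2-wide
#5 head=7: blt.BR;mul.MUL i7+i8 2-wide
#6 head=9: blt.BR;or.ALU i9+i10 2-wide

PAIRS = 4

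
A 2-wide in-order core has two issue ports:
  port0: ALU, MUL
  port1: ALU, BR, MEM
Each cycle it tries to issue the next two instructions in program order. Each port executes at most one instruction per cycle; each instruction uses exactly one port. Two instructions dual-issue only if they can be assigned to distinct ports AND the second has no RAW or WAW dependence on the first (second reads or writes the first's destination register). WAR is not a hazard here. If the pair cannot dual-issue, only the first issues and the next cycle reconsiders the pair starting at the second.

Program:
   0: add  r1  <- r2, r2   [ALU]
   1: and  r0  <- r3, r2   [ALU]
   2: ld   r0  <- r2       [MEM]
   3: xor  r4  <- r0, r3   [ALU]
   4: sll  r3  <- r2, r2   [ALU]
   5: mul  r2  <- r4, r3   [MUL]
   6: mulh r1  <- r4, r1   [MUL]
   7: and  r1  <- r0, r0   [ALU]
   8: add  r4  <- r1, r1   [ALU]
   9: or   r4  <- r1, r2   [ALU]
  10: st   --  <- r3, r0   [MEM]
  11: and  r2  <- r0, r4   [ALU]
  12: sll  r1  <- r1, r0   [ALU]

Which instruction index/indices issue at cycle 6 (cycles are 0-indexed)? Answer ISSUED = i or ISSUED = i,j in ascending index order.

c0: i0+i1 add.ALU+and.ALU  dual
c1: i2 ld.MEM  RAW r0
c2: i3+i4 xor.ALU+sll.ALU  dual
c3: i5 mul.MUL  no-port MUL/MUL
c4: i6 mulh.MUL  WAW r1
c5: i7 and.ALU  RAW r1
c6: i8 add.ALU  WAW r4
c7: i9+i10 or.ALU+st.MEM  dual
c8: i11+i12 and.ALU+sll.ALU  dual

ISSUED = 8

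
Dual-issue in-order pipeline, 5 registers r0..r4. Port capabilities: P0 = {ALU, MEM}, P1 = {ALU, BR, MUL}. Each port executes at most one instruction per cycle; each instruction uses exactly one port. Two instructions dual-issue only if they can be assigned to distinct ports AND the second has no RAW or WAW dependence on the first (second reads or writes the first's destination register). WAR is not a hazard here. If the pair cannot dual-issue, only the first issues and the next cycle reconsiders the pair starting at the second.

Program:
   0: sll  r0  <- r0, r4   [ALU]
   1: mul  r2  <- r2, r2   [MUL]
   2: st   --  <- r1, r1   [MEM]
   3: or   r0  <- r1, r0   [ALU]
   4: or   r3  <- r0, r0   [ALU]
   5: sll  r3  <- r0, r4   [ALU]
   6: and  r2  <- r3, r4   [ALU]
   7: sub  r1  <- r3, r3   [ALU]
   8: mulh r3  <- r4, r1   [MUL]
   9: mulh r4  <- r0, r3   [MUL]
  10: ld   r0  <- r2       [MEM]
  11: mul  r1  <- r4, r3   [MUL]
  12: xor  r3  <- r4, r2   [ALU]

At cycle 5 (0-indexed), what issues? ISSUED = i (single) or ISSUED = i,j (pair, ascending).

  cy0 -> i0/i1 (sll.ALU+mul.MUL) pair
  cy1 -> i2/i3 (st.MEM+or.ALU) pair
  cy2 -> i4 (or.ALU) WAW r3
  cy3 -> i5 (sll.ALU) RAW r3
  cy4 -> i6/i7 (and.ALU+sub.ALU) pair
  cy5 -> i8 (mulh.MUL) no-port MUL/MUL
  cy6 -> i9/i10 (mulh.MUL+ld.MEM) pair
  cy7 -> i11/i12 (mul.MUL+xor.ALU) pair

ISSUED = 8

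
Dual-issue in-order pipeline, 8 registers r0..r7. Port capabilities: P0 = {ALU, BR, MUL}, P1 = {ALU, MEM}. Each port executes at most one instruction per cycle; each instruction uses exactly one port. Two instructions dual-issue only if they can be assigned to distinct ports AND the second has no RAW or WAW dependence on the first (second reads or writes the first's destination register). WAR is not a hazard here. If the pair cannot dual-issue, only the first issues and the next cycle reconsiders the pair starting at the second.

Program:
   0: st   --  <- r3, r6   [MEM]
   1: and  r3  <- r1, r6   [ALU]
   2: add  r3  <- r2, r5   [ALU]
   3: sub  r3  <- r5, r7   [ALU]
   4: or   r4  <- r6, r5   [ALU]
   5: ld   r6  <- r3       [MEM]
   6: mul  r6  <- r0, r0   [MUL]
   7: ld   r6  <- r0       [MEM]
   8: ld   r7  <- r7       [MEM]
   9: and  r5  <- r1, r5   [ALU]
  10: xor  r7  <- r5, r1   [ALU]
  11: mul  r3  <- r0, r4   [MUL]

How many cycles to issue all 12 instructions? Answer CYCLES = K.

CYCLES = 8

  cy0 -> i0+i1 (st.MEM and.ALU) dual
  cy1 -> i2 (add.ALU) WAW r3
  cy2 -> i3+i4 (sub.ALU or.ALU) dual
  cy3 -> i5 (ld.MEM) WAW r6
  cy4 -> i6 (mul.MUL) WAW r6
  cy5 -> i7 (ld.MEM) no-port MEM/MEM
  cy6 -> i8+i9 (ld.MEM and.ALU) dual
  cy7 -> i10+i11 (xor.ALU mul.MUL) dual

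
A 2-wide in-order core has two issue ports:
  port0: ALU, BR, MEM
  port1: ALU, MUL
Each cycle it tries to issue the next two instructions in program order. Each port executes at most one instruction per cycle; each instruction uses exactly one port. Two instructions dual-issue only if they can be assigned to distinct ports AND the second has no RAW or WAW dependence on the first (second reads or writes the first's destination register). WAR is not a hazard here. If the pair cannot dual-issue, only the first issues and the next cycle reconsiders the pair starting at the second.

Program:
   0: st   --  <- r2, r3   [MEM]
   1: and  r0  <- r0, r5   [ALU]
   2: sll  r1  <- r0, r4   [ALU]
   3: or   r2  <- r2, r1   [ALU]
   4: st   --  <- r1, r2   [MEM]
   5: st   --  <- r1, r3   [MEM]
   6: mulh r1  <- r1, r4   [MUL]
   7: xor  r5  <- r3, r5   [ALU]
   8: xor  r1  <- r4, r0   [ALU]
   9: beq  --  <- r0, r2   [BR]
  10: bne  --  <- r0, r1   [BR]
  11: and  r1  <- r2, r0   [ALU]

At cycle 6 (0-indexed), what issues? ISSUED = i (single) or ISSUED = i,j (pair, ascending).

#0 head=0: st and i0/i1 2-wide
#1 head=2: sll i2 RAW r1
#2 head=3: or i3 RAW r2
#3 head=4: st i4 no-port MEM/MEM
#4 head=5: st mulh i5/i6 2-wide
#5 head=7: xor xor i7/i8 2-wide
#6 head=9: beq i9 no-port BR/BR
#7 head=10: bne and i10/i11 2-wide

ISSUED = 9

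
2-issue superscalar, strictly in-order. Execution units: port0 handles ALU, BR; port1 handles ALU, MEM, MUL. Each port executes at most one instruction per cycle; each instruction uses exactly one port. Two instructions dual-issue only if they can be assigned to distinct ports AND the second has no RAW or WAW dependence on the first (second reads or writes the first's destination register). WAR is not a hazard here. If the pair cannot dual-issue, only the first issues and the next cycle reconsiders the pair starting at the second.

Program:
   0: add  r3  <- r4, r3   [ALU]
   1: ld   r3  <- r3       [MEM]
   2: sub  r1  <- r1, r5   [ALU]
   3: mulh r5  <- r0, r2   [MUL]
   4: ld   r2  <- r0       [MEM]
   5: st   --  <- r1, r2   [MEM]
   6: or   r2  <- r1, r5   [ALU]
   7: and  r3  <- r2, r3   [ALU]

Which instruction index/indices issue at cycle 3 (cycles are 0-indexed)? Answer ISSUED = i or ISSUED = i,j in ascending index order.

ISSUED = 4

c0: i0 add.ALU  RAW+WAW r3
c1: i1+i2 ld.MEM sub.ALU  dual
c2: i3 mulh.MUL  no-port MUL/MEM
c3: i4 ld.MEM  no-port MEM/MEM
c4: i5+i6 st.MEM or.ALU  dual
c5: i7 and.ALU  tail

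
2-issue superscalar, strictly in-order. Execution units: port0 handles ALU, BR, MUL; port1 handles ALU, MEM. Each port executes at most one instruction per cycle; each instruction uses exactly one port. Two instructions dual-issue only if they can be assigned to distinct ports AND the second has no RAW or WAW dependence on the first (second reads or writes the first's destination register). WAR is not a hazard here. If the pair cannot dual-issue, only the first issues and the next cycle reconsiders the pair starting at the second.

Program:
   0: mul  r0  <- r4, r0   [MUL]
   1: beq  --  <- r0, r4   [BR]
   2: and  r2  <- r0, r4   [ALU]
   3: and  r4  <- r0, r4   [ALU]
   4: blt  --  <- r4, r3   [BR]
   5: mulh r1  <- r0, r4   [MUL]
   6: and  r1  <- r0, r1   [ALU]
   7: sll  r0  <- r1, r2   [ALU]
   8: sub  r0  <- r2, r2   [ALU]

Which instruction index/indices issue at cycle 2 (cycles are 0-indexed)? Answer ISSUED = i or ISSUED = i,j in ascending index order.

  cy0 -> i0 (mul.MUL) no-port MUL/BR
  cy1 -> i1&i2 (beq.BR+and.ALU) pair
  cy2 -> i3 (and.ALU) RAW r4
  cy3 -> i4 (blt.BR) no-port BR/MUL
  cy4 -> i5 (mulh.MUL) RAW+WAW r1
  cy5 -> i6 (and.ALU) RAW r1
  cy6 -> i7 (sll.ALU) WAW r0
  cy7 -> i8 (sub.ALU) tail

ISSUED = 3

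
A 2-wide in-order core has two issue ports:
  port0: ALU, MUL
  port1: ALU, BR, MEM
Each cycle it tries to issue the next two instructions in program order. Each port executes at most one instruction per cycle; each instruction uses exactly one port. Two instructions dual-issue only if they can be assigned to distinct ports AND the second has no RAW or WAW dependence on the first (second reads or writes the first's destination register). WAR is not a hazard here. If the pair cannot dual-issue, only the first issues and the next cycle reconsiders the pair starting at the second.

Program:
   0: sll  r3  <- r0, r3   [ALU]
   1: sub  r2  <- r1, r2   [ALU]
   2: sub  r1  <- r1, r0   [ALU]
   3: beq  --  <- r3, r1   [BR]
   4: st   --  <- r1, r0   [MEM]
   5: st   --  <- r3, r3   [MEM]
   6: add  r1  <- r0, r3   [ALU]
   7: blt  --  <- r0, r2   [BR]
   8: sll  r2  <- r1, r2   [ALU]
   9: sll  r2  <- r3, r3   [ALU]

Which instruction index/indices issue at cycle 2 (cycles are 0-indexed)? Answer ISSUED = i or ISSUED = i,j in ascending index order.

c0: i0&i1 sll sub  pair
c1: i2 sub  RAW r1
c2: i3 beq  no-port BR/MEM
c3: i4 st  no-port MEM/MEM
c4: i5&i6 st add  pair
c5: i7&i8 blt sll  pair
c6: i9 sll  tail

ISSUED = 3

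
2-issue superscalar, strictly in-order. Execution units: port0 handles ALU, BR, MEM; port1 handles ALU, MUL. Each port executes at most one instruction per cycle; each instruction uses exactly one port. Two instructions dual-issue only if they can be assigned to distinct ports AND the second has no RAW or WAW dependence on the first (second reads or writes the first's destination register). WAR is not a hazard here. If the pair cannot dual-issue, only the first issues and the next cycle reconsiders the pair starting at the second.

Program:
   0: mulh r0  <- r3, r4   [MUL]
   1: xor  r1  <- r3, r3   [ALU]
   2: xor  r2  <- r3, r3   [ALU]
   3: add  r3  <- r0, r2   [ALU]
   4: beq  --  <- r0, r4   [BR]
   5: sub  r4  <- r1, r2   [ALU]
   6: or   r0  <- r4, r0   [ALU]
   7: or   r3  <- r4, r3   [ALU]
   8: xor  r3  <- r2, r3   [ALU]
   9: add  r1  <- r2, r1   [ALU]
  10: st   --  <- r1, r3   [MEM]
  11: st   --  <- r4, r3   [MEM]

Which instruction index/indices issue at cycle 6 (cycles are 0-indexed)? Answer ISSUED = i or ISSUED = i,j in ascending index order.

c0: i0&i1 mulh xor  dual
c1: i2 xor  RAW r2
c2: i3&i4 add beq  dual
c3: i5 sub  RAW r4
c4: i6&i7 or or  dual
c5: i8&i9 xor add  dual
c6: i10 st  no-port MEM/MEM
c7: i11 st  tail

ISSUED = 10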